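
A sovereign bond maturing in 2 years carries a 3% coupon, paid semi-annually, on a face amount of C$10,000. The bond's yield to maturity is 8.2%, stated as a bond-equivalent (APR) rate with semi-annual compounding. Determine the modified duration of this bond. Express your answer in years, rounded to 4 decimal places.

1.8766 years

Periodic yield y = 0.041. First find Macaulay duration:
  t   CF        PV=CF/(1+0.041)^t    t·PV
  1       150.00       144.0922       144.0922
  2       150.00       138.4171       276.8342
  3       150.00       132.9655       398.8966
  4    10,150.00     8,642.9724    34,571.8894
  Σ                  9,058.4472    35,391.7125
P = 9,058.4472; Macaulay duration = 35,391.7125 / 9,058.4472 = 3.90704 half-year periods = 1.95352 years.
Modified duration = D_Mac / (1 + y) = 1.95352 / 1.041 = 1.87658 years.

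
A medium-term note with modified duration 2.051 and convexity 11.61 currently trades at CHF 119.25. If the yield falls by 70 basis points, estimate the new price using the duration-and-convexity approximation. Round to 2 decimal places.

Duration effect: -D_mod·Δy = -2.051 × (-0.007) = +0.014357
Convexity effect: ½·C·(Δy)² = 0.5 × 11.61 × (-0.007)² = +0.000284445
ΔP/P ≈ +0.014357 + 0.000284445 = +0.014641445
New price ≈ 119.25 × (1 + 0.014641445) = 120.99599231625.

CHF 121.00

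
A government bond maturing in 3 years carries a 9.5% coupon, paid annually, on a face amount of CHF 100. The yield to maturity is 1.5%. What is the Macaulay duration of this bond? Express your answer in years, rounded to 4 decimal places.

2.7734 years

Periodic yield y = 0.015. Discount each cash flow and weight by its year:
  t   CF        PV=CF/(1+0.015)^t    t·PV
  1         9.50         9.3596         9.3596
  2         9.50         9.2213        18.4426
  3       109.50       104.7167       314.1501
  Σ                    123.2976       341.9523
Price P = Σ PV = 123.2976.
Macaulay duration = Σ(t·PV) / P = 341.9523 / 123.2976 = 2.77339 years.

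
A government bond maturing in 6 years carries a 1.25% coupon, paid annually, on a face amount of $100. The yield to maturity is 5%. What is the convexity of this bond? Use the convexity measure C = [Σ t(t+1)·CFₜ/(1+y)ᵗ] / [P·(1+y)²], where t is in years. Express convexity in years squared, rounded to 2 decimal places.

With y = 0.05:
  t   CF        PV=CF/(1+0.05)^t    t·PV        t(t+1)·PV
  1         1.25         1.1905         1.1905           2.3810
  2         1.25         1.1338         2.2676           6.8027
  3         1.25         1.0798         3.2394          12.9576
  4         1.25         1.0284         4.1135          20.5676
  5         1.25         0.9794         4.8970          29.3822
  6       101.25        75.5543       453.3259       3,173.2810
  Σ                     80.9662       469.0338       3,245.3720
P = 80.9662.
Convexity = Σ t(t+1)·PV / [P·(1+y)²] = 3,245.3720 / (80.9662 × 1.102500) = 36.35653.

36.36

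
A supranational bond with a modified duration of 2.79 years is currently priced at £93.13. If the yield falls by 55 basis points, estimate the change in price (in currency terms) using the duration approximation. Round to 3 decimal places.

Duration approximation: ΔP/P ≈ -D_mod · Δy = -2.79 × (-0.0055) = +0.015345.
ΔP ≈ 93.13 × (+0.015345) = +1.42907985.

+£1.429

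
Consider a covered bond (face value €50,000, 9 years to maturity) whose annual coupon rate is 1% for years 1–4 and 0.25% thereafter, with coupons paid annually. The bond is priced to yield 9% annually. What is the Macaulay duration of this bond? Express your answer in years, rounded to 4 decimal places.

Periodic yield y = 0.09. Discount each cash flow and weight by its year:
  t   CF        PV=CF/(1+0.09)^t    t·PV
  1       500.00       458.7156       458.7156
  2       500.00       420.8400       841.6800
  3       500.00       386.0917     1,158.2752
  4       500.00       354.2126     1,416.8504
  5       125.00        81.2414       406.2071
  6       125.00        74.5334       447.2005
  7       125.00        68.3793       478.6550
  8       125.00        62.7333       501.8663
  9    50,125.00    23,078.9424   207,710.4820
  Σ                 24,985.6898   213,419.9321
Price P = Σ PV = 24,985.6898.
Macaulay duration = Σ(t·PV) / P = 213,419.9321 / 24,985.6898 = 8.54169 years.

8.5417 years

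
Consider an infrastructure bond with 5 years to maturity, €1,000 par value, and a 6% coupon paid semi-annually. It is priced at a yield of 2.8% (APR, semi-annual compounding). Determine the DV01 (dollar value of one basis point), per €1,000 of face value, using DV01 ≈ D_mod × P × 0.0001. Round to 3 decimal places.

€0.503

Periodic yield y = 0.014.
  t   CF        PV=CF/(1+0.014)^t    t·PV
  1        30.00        29.5858        29.5858
  2        30.00        29.1773        58.3546
  3        30.00        28.7745        86.3234
  4        30.00        28.3772       113.5088
  5        30.00        27.9854       139.9270
  6        30.00        27.5990       165.5941
  7        30.00        27.2180       190.5257
  8        30.00        26.8422       214.7374
  9        30.00        26.4716       238.2441
  10    1,030.00       896.3088     8,963.0883
  Σ                  1,148.3397    10,199.8892
P = 1,148.3397; D_Mac = 8.88229 half-year periods = 4.44115 yrs; D_mod = 4.37983 yrs.
DV01 ≈ 4.37983 × 1,148.3397 × 0.0001 = 0.502953.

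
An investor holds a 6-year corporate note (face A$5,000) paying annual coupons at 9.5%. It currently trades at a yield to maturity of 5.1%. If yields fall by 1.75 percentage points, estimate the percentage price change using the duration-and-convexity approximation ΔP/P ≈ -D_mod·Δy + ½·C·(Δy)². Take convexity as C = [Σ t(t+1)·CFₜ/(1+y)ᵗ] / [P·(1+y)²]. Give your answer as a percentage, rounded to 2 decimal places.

With y = 0.051:
  t   CF        PV=CF/(1+0.051)^t    t·PV        t(t+1)·PV
  1       475.00       451.9505       451.9505         903.9010
  2       475.00       430.0195       860.0391       2,580.1172
  3       475.00       409.1527     1,227.4582       4,909.8329
  4       475.00       389.2985     1,557.1941       7,785.9703
  5       475.00       370.4077     1,852.0386      11,112.2316
  6     5,475.00     4,062.2610    24,373.5662     170,614.9636
  Σ                  6,113.0901    30,322.2467     197,907.0165
P = 6,113.0901; D_Mac = 4.96022 yrs; D_mod = 4.71952 yrs; C = 29.30859.
Duration effect: -4.71952 × (-0.0175) = +0.082592
Convexity effect: 0.5 × 29.30859 × (-0.0175)² = +0.0044879
ΔP/P ≈ +0.082592 + 0.0044879 = +0.087079 = +8.7079%.

+8.71%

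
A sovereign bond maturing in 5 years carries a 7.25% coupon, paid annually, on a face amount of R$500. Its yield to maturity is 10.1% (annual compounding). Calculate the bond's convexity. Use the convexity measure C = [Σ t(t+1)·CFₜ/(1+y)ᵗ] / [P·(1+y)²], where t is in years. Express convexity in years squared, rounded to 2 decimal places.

20.36

With y = 0.101:
  t   CF        PV=CF/(1+0.101)^t    t·PV        t(t+1)·PV
  1        36.25        32.9246        32.9246          65.8492
  2        36.25        29.9043        59.8086         179.4257
  3        36.25        27.1610        81.4831         325.9322
  4        36.25        24.6694        98.6776         493.3882
  5       536.25       331.4597     1,657.2984       9,943.7905
  Σ                    446.1190     1,930.1923      11,008.3858
P = 446.1190.
Convexity = Σ t(t+1)·PV / [P·(1+y)²] = 11,008.3858 / (446.1190 × 1.212201) = 20.35627.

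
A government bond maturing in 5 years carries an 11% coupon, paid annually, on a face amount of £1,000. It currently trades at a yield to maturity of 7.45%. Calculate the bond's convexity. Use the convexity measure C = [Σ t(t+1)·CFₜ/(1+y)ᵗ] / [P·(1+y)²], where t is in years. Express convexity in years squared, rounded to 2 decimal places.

With y = 0.0745:
  t   CF        PV=CF/(1+0.0745)^t    t·PV        t(t+1)·PV
  1       110.00       102.3732       102.3732         204.7464
  2       110.00        95.2752       190.5504         571.6512
  3       110.00        88.6693       266.0080       1,064.0320
  4       110.00        82.5215       330.0859       1,650.4296
  5     1,110.00       774.9807     3,874.9034      23,249.4206
  Σ                  1,143.8199     4,763.9209      26,740.2797
P = 1,143.8199.
Convexity = Σ t(t+1)·PV / [P·(1+y)²] = 26,740.2797 / (1,143.8199 × 1.154550) = 20.24862.

20.25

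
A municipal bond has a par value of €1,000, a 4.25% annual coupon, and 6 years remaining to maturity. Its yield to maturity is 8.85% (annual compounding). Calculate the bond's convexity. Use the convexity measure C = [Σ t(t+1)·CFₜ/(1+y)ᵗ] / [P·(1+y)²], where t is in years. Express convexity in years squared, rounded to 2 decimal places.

With y = 0.0885:
  t   CF        PV=CF/(1+0.0885)^t    t·PV        t(t+1)·PV
  1        42.50        39.0446        39.0446          78.0891
  2        42.50        35.8701        71.7401         215.2203
  3        42.50        32.9537        98.8610         395.4439
  4        42.50        30.2744       121.0975         605.4875
  5        42.50        27.8129       139.0647         834.3879
  6     1,042.50       626.7660     3,760.5963      26,324.1741
  Σ                    792.7216     4,230.4041      28,452.8029
P = 792.7216.
Convexity = Σ t(t+1)·PV / [P·(1+y)²] = 28,452.8029 / (792.7216 × 1.184832) = 30.29336.

30.29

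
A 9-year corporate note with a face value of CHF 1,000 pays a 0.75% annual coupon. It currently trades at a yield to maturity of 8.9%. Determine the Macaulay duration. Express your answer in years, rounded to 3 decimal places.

8.596 years

Periodic yield y = 0.089. Discount each cash flow and weight by its year:
  t   CF        PV=CF/(1+0.089)^t    t·PV
  1         7.50         6.8871         6.8871
  2         7.50         6.3242        12.6484
  3         7.50         5.8073        17.4220
  4         7.50         5.3327        21.3309
  5         7.50         4.8969        24.4845
  6         7.50         4.4967        26.9802
  7         7.50         4.1292        28.9044
  8         7.50         3.7917        30.3339
  9     1,007.50       467.7288     4,209.5594
  Σ                    509.3947     4,378.5509
Price P = Σ PV = 509.3947.
Macaulay duration = Σ(t·PV) / P = 4,378.5509 / 509.3947 = 8.59560 years.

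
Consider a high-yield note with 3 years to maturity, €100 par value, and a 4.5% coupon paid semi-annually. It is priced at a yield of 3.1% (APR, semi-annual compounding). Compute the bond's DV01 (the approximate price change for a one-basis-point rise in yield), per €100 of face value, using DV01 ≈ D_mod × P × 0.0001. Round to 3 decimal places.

€0.029

Periodic yield y = 0.0155.
  t   CF        PV=CF/(1+0.0155)^t    t·PV
  1         2.25         2.2157         2.2157
  2         2.25         2.1818         4.3637
  3         2.25         2.1485         6.4456
  4         2.25         2.1157         8.4630
  5         2.25         2.0834        10.4172
  6       102.25        93.2360       559.4162
  Σ                    103.9812       591.3213
P = 103.9812; D_Mac = 5.68681 half-year periods = 2.84340 yrs; D_mod = 2.80000 yrs.
DV01 ≈ 2.80000 × 103.9812 × 0.0001 = 0.029115.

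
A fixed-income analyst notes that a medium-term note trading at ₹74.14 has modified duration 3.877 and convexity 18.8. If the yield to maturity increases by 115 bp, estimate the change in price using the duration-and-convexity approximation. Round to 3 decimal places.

Duration effect: -D_mod·Δy = -3.877 × (+0.0115) = -0.0445855
Convexity effect: ½·C·(Δy)² = 0.5 × 18.8 × (0.0115)² = +0.00124315
ΔP/P ≈ -0.0445855 + 0.00124315 = -0.04334235
ΔP ≈ 74.14 × (-0.04334235) = -3.213401829.

-₹3.213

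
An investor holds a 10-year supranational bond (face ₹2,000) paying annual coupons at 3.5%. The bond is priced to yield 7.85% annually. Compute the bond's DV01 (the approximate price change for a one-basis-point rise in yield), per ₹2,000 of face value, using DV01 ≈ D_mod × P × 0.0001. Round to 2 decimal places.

₹1.09

Periodic yield y = 0.0785.
  t   CF        PV=CF/(1+0.0785)^t    t·PV
  1        70.00        64.9050        64.9050
  2        70.00        60.1808       120.3615
  3        70.00        55.8004       167.4013
  4        70.00        51.7389       206.9557
  5        70.00        47.9730       239.8652
  6        70.00        44.4813       266.8876
  7        70.00        41.2436       288.7055
  8        70.00        38.2417       305.9334
  9        70.00        35.4582       319.1238
  10    2,070.00       972.2296     9,722.2963
  Σ                  1,412.2525    11,702.4353
P = 1,412.2525; D_Mac = 8.28636 yrs; D_mod = 7.68323 yrs.
DV01 ≈ 7.68323 × 1,412.2525 × 0.0001 = 1.085066.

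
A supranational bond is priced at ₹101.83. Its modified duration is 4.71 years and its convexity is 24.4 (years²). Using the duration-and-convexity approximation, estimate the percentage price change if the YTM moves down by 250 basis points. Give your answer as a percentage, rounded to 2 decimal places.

+12.54%

Duration effect: -D_mod·Δy = -4.71 × (-0.025) = +0.117750
Convexity effect: ½·C·(Δy)² = 0.5 × 24.4 × (-0.025)² = +0.0076250
ΔP/P ≈ +0.117750 + 0.0076250 = +0.125375
= +12.5375%.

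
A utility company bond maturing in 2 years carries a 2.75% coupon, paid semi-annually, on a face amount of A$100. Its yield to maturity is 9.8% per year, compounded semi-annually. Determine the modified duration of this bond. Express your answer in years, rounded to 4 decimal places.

1.8650 years

Periodic yield y = 0.049. First find Macaulay duration:
  t   CF        PV=CF/(1+0.049)^t    t·PV
  1        1.375         1.3108         1.3108
  2        1.375         1.2495         2.4991
  3        1.375         1.1912         3.5735
  4      101.375        83.7199       334.8798
  Σ                     87.4714       342.2632
P = 87.4714; Macaulay duration = 342.2632 / 87.4714 = 3.91286 half-year periods = 1.95643 years.
Modified duration = D_Mac / (1 + y) = 1.95643 / 1.049 = 1.86504 years.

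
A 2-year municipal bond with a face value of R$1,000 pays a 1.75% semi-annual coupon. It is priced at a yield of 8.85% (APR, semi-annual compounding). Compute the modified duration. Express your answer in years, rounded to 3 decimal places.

1.888 years

Periodic yield y = 0.04425. First find Macaulay duration:
  t   CF        PV=CF/(1+0.04425)^t    t·PV
  1         8.75         8.3792         8.3792
  2         8.75         8.0242        16.0483
  3         8.75         7.6841        23.0524
  4     1,008.75       848.3315     3,393.3261
  Σ                    872.4190     3,440.8061
P = 872.4190; Macaulay duration = 3,440.8061 / 872.4190 = 3.94398 half-year periods = 1.97199 years.
Modified duration = D_Mac / (1 + y) = 1.97199 / 1.04425 = 1.88843 years.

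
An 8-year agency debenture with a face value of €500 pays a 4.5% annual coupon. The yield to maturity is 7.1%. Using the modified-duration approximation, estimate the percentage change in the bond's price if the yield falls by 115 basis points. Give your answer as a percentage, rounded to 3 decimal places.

Periodic yield y = 0.071. Modified duration first:
  t   CF        PV=CF/(1+0.071)^t    t·PV
  1        22.50        21.0084        21.0084
  2        22.50        19.6157        39.2314
  3        22.50        18.3153        54.9459
  4        22.50        17.1011        68.4045
  5        22.50        15.9674        79.8372
  6        22.50        14.9089        89.4534
  7        22.50        13.9205        97.4438
  8       522.50       301.8356     2,414.6852
  Σ                    422.6730     2,865.0098
P = 422.6730; D_Mac = 6.77831 yrs; D_mod = 6.77831/(1+0.071) = 6.32896 yrs.
ΔP/P ≈ -D_mod · Δy = -6.32896 × (-0.0115) = +0.072783 = +7.2783%.

+7.278%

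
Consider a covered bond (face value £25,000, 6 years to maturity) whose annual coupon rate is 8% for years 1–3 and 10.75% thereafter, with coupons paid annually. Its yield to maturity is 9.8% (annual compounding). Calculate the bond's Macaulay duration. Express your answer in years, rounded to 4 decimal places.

Periodic yield y = 0.098. Discount each cash flow and weight by its year:
  t   CF        PV=CF/(1+0.098)^t    t·PV
  1     2,000.00     1,821.4936     1,821.4936
  2     2,000.00     1,658.9195     3,317.8390
  3     2,000.00     1,510.8557     4,532.5670
  4     2,687.50     1,849.0094     7,396.0375
  5     2,687.50     1,683.9794     8,419.8970
  6    27,687.50    15,800.4590    94,802.7539
  Σ                 24,324.7165   120,290.5880
Price P = Σ PV = 24,324.7165.
Macaulay duration = Σ(t·PV) / P = 120,290.5880 / 24,324.7165 = 4.94520 years.

4.9452 years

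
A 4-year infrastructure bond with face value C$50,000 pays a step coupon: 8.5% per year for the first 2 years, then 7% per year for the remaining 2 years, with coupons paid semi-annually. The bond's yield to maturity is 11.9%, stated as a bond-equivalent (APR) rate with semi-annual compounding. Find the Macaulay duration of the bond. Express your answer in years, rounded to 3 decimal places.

Periodic yield y = 0.0595. Discount each cash flow and weight by its period:
  t   CF        PV=CF/(1+0.0595)^t    t·PV
  1     2,125.00     2,005.6630     2,005.6630
  2     2,125.00     1,893.0279     3,786.0558
  3     2,125.00     1,786.7182     5,360.1545
  4     2,125.00     1,686.3786     6,745.5145
  5     1,750.00     1,310.7904     6,553.9519
  6     1,750.00     1,237.1783     7,423.0696
  7     1,750.00     1,167.7001     8,173.9008
  8    51,750.00    32,591.3737   260,730.9894
  Σ                 43,678.8302   300,779.2995
Price P = Σ PV = 43,678.8302.
Macaulay duration = Σ(t·PV) / P = 300,779.2995 / 43,678.8302 = 6.88616 half-year periods.
In years: 6.88616 / 2 = 3.44308 years.

3.443 years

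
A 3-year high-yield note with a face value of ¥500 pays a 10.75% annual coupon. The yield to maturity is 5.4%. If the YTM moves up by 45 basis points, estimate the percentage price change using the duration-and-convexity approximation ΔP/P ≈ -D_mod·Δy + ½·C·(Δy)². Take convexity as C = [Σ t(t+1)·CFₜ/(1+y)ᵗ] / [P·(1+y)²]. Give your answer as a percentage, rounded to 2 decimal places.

-1.16%

With y = 0.054:
  t   CF        PV=CF/(1+0.054)^t    t·PV        t(t+1)·PV
  1        53.75        50.9962        50.9962         101.9924
  2        53.75        48.3835        96.7670         290.3010
  3       553.75       472.9246     1,418.7738       5,675.0952
  Σ                    572.3043     1,566.5370       6,067.3886
P = 572.3043; D_Mac = 2.73724 yrs; D_mod = 2.59701 yrs; C = 9.54319.
Duration effect: -2.59701 × (+0.0045) = -0.011687
Convexity effect: 0.5 × 9.54319 × (0.0045)² = +0.0000966
ΔP/P ≈ -0.011687 + 0.0000966 = -0.011590 = -1.1590%.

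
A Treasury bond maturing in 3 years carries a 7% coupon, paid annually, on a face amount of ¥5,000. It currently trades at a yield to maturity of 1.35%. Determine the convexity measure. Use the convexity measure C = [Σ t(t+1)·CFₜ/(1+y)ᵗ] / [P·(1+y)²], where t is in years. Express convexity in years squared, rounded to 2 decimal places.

With y = 0.0135:
  t   CF        PV=CF/(1+0.0135)^t    t·PV        t(t+1)·PV
  1       350.00       345.3379       345.3379         690.6759
  2       350.00       340.7380       681.4760       2,044.4279
  3     5,350.00     5,139.0462    15,417.1386      61,668.5545
  Σ                  5,825.1221    16,443.9525      64,403.6583
P = 5,825.1221.
Convexity = Σ t(t+1)·PV / [P·(1+y)²] = 64,403.6583 / (5,825.1221 × 1.027182) = 10.76361.

10.76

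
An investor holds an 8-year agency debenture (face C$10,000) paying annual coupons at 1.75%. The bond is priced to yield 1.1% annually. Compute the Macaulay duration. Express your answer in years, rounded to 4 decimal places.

7.5481 years

Periodic yield y = 0.011. Discount each cash flow and weight by its year:
  t   CF        PV=CF/(1+0.011)^t    t·PV
  1       175.00       173.0959       173.0959
  2       175.00       171.2126       342.4252
  3       175.00       169.3498       508.0493
  4       175.00       167.5072       670.0287
  5       175.00       165.6846       828.4232
  6       175.00       163.8819       983.2917
  7       175.00       162.0989     1,134.6920
  8    10,175.00     9,322.3450    74,578.7603
  Σ                 10,495.1760    79,218.7664
Price P = Σ PV = 10,495.1760.
Macaulay duration = Σ(t·PV) / P = 79,218.7664 / 10,495.1760 = 7.54811 years.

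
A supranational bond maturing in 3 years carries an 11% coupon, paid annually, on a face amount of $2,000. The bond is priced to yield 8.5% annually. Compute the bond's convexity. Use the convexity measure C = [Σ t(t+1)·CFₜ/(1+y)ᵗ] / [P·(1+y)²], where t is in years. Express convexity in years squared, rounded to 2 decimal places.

With y = 0.085:
  t   CF        PV=CF/(1+0.085)^t    t·PV        t(t+1)·PV
  1       220.00       202.7650       202.7650         405.5300
  2       220.00       186.8802       373.7603       1,121.2810
  3     2,220.00     1,738.0560     5,214.1679      20,856.6717
  Σ                  2,127.7011     5,790.6932      22,383.4827
P = 2,127.7011.
Convexity = Σ t(t+1)·PV / [P·(1+y)²] = 22,383.4827 / (2,127.7011 × 1.177225) = 8.93630.

8.94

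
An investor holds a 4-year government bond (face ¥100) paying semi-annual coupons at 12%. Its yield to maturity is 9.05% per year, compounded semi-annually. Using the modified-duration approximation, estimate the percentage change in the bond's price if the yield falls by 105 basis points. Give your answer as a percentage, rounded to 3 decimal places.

Periodic yield y = 0.04525. Modified duration first:
  t   CF        PV=CF/(1+0.04525)^t    t·PV
  1         6.00         5.7403         5.7403
  2         6.00         5.4918        10.9835
  3         6.00         5.2540        15.7620
  4         6.00         5.0266        20.1062
  5         6.00         4.8090        24.0448
  6         6.00         4.6008        27.6046
  7         6.00         4.4016        30.8112
  8       106.00        74.3951       595.1610
  Σ                    109.7190       730.2135
P = 109.7190; D_Mac = 6.65531 half-year periods = 3.32765 yrs; D_mod = 3.32765/(1+0.04525) = 3.18360 yrs.
ΔP/P ≈ -D_mod · Δy = -3.18360 × (-0.0105) = +0.033428 = +3.3428%.

+3.343%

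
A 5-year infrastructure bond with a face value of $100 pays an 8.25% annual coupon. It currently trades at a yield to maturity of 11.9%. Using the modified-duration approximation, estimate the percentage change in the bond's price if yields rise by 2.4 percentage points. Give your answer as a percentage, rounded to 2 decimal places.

Periodic yield y = 0.119. Modified duration first:
  t   CF        PV=CF/(1+0.119)^t    t·PV
  1         8.25         7.3727         7.3727
  2         8.25         6.5886        13.1772
  3         8.25         5.8879        17.6638
  4         8.25         5.2618        21.0472
  5       108.25        61.6989       308.4945
  Σ                     86.8099       367.7554
P = 86.8099; D_Mac = 4.23633 yrs; D_mod = 4.23633/(1+0.119) = 3.78582 yrs.
ΔP/P ≈ -D_mod · Δy = -3.78582 × (+0.024) = -0.090860 = -9.0860%.

-9.09%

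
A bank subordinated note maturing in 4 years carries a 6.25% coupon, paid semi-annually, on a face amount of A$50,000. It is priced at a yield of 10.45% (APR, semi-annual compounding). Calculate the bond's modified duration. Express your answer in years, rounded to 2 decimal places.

Periodic yield y = 0.05225. First find Macaulay duration:
  t   CF        PV=CF/(1+0.05225)^t    t·PV
  1     1,562.50     1,484.9133     1,484.9133
  2     1,562.50     1,411.1792     2,822.3583
  3     1,562.50     1,341.1064     4,023.3191
  4     1,562.50     1,274.5131     5,098.0522
  5     1,562.50     1,211.2265     6,056.1324
  6     1,562.50     1,151.0824     6,906.4945
  7     1,562.50     1,093.9248     7,657.4739
  8    51,562.50    34,306.9801   274,455.8408
  Σ                 43,274.9257   308,504.5844
P = 43,274.9257; Macaulay duration = 308,504.5844 / 43,274.9257 = 7.12895 half-year periods = 3.56447 years.
Modified duration = D_Mac / (1 + y) = 3.56447 / 1.05225 = 3.38748 years.

3.39 years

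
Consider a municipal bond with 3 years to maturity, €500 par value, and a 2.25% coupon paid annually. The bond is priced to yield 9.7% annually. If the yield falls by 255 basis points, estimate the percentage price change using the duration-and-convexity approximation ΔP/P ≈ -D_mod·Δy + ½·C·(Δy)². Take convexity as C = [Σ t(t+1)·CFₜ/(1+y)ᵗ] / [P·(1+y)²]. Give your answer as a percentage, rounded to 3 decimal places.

With y = 0.097:
  t   CF        PV=CF/(1+0.097)^t    t·PV        t(t+1)·PV
  1        11.25        10.2552        10.2552          20.5105
  2        11.25         9.3484        18.6969          56.0907
  3       511.25       387.2696     1,161.8089       4,647.2355
  Σ                    406.8733     1,190.7610       4,723.8367
P = 406.8733; D_Mac = 2.92661 yrs; D_mod = 2.66783 yrs; C = 9.64767.
Duration effect: -2.66783 × (-0.0255) = +0.068030
Convexity effect: 0.5 × 9.64767 × (-0.0255)² = +0.0031367
ΔP/P ≈ +0.068030 + 0.0031367 = +0.071166 = +7.1166%.

+7.117%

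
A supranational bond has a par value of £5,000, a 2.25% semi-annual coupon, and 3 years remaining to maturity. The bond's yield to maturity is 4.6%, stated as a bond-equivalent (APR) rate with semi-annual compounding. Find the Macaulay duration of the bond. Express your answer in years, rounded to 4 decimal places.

2.9144 years

Periodic yield y = 0.023. Discount each cash flow and weight by its period:
  t   CF        PV=CF/(1+0.023)^t    t·PV
  1        56.25        54.9853        54.9853
  2        56.25        53.7491       107.4982
  3        56.25        52.5407       157.6220
  4        56.25        51.3594       205.4376
  5        56.25        50.2047       251.0235
  6     5,056.25     4,411.3827    26,468.2963
  Σ                  4,674.2219    27,244.8629
Price P = Σ PV = 4,674.2219.
Macaulay duration = Σ(t·PV) / P = 27,244.8629 / 4,674.2219 = 5.82875 half-year periods.
In years: 5.82875 / 2 = 2.91437 years.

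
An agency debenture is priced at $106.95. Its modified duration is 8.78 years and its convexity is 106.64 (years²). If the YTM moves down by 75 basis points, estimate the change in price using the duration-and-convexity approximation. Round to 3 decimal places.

Duration effect: -D_mod·Δy = -8.78 × (-0.0075) = +0.065850
Convexity effect: ½·C·(Δy)² = 0.5 × 106.64 × (-0.0075)² = +0.00299925
ΔP/P ≈ +0.065850 + 0.00299925 = +0.06884925
ΔP ≈ 106.95 × (+0.06884925) = +7.3634272875.

+$7.363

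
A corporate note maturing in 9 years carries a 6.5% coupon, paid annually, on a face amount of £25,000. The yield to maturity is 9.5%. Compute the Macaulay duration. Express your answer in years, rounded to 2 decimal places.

6.87 years

Periodic yield y = 0.095. Discount each cash flow and weight by its year:
  t   CF        PV=CF/(1+0.095)^t    t·PV
  1     1,625.00     1,484.0183     1,484.0183
  2     1,625.00     1,355.2678     2,710.5356
  3     1,625.00     1,237.6875     3,713.0625
  4     1,625.00     1,130.3082     4,521.2329
  5     1,625.00     1,032.2450     5,161.2248
  6     1,625.00       942.6895     5,656.1367
  7     1,625.00       860.9036     6,026.3253
  8     1,625.00       786.2133     6,289.7068
  9    26,625.00    11,764.2039   105,877.8353
  Σ                 20,593.5371   141,440.0782
Price P = Σ PV = 20,593.5371.
Macaulay duration = Σ(t·PV) / P = 141,440.0782 / 20,593.5371 = 6.86818 years.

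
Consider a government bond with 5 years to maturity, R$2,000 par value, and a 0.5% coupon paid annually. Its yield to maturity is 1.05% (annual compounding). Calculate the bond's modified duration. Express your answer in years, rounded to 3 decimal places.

Periodic yield y = 0.0105. First find Macaulay duration:
  t   CF        PV=CF/(1+0.0105)^t    t·PV
  1        10.00         9.8961         9.8961
  2        10.00         9.7933        19.5865
  3        10.00         9.6915        29.0745
  4        10.00         9.5908        38.3632
  5     2,010.00     1,907.7193     9,538.5964
  Σ                  1,946.6909     9,635.5167
P = 1,946.6909; Macaulay duration = 9,635.5167 / 1,946.6909 = 4.94969 years.
Modified duration = D_Mac / (1 + y) = 4.94969 / 1.0105 = 4.89826 years.

4.898 years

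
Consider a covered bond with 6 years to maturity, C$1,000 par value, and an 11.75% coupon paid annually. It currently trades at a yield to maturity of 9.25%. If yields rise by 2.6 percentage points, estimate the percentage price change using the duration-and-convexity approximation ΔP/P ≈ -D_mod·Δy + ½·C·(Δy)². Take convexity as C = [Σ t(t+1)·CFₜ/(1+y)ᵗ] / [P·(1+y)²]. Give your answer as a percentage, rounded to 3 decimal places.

With y = 0.0925:
  t   CF        PV=CF/(1+0.0925)^t    t·PV        t(t+1)·PV
  1       117.50       107.5515       107.5515         215.1030
  2       117.50        98.4453       196.8906         590.6718
  3       117.50        90.1101       270.3303       1,081.3213
  4       117.50        82.4807       329.9226       1,649.6130
  5       117.50        75.4972       377.4858       2,264.9149
  6     1,117.50       657.2322     3,943.3934      27,603.7540
  Σ                  1,111.3170     5,225.5743      33,405.3781
P = 1,111.3170; D_Mac = 4.70215 yrs; D_mod = 4.30402 yrs; C = 25.18463.
Duration effect: -4.30402 × (+0.026) = -0.111905
Convexity effect: 0.5 × 25.18463 × (0.026)² = +0.0085124
ΔP/P ≈ -0.111905 + 0.0085124 = -0.103392 = -10.3392%.

-10.339%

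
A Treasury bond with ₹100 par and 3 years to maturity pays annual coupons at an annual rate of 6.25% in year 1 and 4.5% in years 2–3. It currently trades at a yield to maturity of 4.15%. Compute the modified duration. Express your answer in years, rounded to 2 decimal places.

2.73 years

Periodic yield y = 0.0415. First find Macaulay duration:
  t   CF        PV=CF/(1+0.0415)^t    t·PV
  1         6.25         6.0010         6.0010
  2         4.50         4.1485         8.2971
  3       104.50        92.4993       277.4979
  Σ                    102.6488       291.7959
P = 102.6488; Macaulay duration = 291.7959 / 102.6488 = 2.84266 years.
Modified duration = D_Mac / (1 + y) = 2.84266 / 1.0415 = 2.72939 years.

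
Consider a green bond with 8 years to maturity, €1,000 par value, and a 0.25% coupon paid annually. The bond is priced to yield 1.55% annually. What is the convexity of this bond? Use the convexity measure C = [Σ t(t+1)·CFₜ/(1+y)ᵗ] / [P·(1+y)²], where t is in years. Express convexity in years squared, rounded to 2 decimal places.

68.96

With y = 0.0155:
  t   CF        PV=CF/(1+0.0155)^t    t·PV        t(t+1)·PV
  1         2.50         2.4618         2.4618           4.9237
  2         2.50         2.4243         4.8485          14.5456
  3         2.50         2.3873         7.1618          28.6472
  4         2.50         2.3508         9.4033          47.0165
  5         2.50         2.3149        11.5747          69.4483
  6         2.50         2.2796        13.6777          95.7436
  7         2.50         2.2448        15.7137         125.7096
  8     1,002.50       886.4310     7,091.4484      63,823.0355
  Σ                    902.8946     7,156.2899      64,209.0699
P = 902.8946.
Convexity = Σ t(t+1)·PV / [P·(1+y)²] = 64,209.0699 / (902.8946 × 1.031240) = 68.96035.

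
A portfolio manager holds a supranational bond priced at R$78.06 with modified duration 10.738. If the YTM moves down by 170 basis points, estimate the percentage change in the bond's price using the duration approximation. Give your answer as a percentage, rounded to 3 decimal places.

Duration approximation: ΔP/P ≈ -D_mod · Δy = -10.738 × (-0.017) = +0.182546.
As a percentage: +18.2546%.

+18.255%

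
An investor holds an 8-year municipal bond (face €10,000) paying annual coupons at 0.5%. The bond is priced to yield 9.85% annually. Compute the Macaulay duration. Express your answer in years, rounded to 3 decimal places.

7.785 years

Periodic yield y = 0.0985. Discount each cash flow and weight by its year:
  t   CF        PV=CF/(1+0.0985)^t    t·PV
  1        50.00        45.5166        45.5166
  2        50.00        41.4352        82.8705
  3        50.00        37.7198       113.1595
  4        50.00        34.3376       137.3503
  5        50.00        31.2586       156.2931
  6        50.00        28.4557       170.7343
  7        50.00        25.9042       181.3291
  8    10,050.00     4,739.8606    37,918.8850
  Σ                  4,984.4884    38,806.1385
Price P = Σ PV = 4,984.4884.
Macaulay duration = Σ(t·PV) / P = 38,806.1385 / 4,984.4884 = 7.78538 years.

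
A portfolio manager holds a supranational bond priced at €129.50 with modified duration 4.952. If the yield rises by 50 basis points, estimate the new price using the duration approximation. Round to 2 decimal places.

€126.29

Duration approximation: ΔP/P ≈ -D_mod · Δy = -4.952 × (+0.005) = -0.024760.
New price ≈ 129.50 × (1 - 0.024760) = 126.29358.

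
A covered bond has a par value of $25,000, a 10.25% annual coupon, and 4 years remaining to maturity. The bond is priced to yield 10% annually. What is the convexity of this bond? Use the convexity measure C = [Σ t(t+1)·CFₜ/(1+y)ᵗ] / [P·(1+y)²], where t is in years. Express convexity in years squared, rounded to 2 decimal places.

With y = 0.1:
  t   CF        PV=CF/(1+0.1)^t    t·PV        t(t+1)·PV
  1     2,562.50     2,329.5455     2,329.5455       4,659.0909
  2     2,562.50     2,117.7686     4,235.5372      12,706.6116
  3     2,562.50     1,925.2442     5,775.7325      23,102.9301
  4    27,562.50    18,825.5584    75,302.2335     376,511.1673
  Σ                 25,198.1166    87,643.0486     416,979.7999
P = 25,198.1166.
Convexity = Σ t(t+1)·PV / [P·(1+y)²] = 416,979.7999 / (25,198.1166 × 1.210000) = 13.67608.

13.68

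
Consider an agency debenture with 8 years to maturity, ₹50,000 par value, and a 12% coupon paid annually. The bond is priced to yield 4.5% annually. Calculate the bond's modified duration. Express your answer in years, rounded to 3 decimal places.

5.765 years

Periodic yield y = 0.045. First find Macaulay duration:
  t   CF        PV=CF/(1+0.045)^t    t·PV
  1     6,000.00     5,741.6268     5,741.6268
  2     6,000.00     5,494.3797    10,988.7594
  3     6,000.00     5,257.7796    15,773.3389
  4     6,000.00     5,031.3681    20,125.4722
  5     6,000.00     4,814.7063    24,073.5314
  6     6,000.00     4,607.3744    27,644.2466
  7     6,000.00     4,408.9707    30,862.7952
  8    56,000.00    39,378.3671   315,026.9369
  Σ                 74,734.5728   450,236.7074
P = 74,734.5728; Macaulay duration = 450,236.7074 / 74,734.5728 = 6.02448 years.
Modified duration = D_Mac / (1 + y) = 6.02448 / 1.045 = 5.76505 years.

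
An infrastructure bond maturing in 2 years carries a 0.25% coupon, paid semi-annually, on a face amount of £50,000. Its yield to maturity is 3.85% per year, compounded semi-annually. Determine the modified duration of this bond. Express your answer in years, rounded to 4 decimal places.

Periodic yield y = 0.01925. First find Macaulay duration:
  t   CF        PV=CF/(1+0.01925)^t    t·PV
  1        62.50        61.3196        61.3196
  2        62.50        60.1615       120.3230
  3        62.50        59.0253       177.0758
  4    50,062.50    46,386.2915   185,545.1660
  Σ                 46,566.7978   185,903.8844
P = 46,566.7978; Macaulay duration = 185,903.8844 / 46,566.7978 = 3.99220 half-year periods = 1.99610 years.
Modified duration = D_Mac / (1 + y) = 1.99610 / 1.01925 = 1.95840 years.

1.9584 years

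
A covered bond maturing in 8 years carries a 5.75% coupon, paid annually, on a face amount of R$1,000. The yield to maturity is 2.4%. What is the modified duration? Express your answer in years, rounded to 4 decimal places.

Periodic yield y = 0.024. First find Macaulay duration:
  t   CF        PV=CF/(1+0.024)^t    t·PV
  1        57.50        56.1523        56.1523
  2        57.50        54.8363       109.6725
  3        57.50        53.5510       160.6531
  4        57.50        52.2959       209.1838
  5        57.50        51.0703       255.3513
  6        57.50        49.8733       299.2398
  7        57.50        48.7044       340.9308
  8     1,057.50       874.7435     6,997.9480
  Σ                  1,241.2271     8,429.1317
P = 1,241.2271; Macaulay duration = 8,429.1317 / 1,241.2271 = 6.79097 years.
Modified duration = D_Mac / (1 + y) = 6.79097 / 1.024 = 6.63180 years.

6.6318 years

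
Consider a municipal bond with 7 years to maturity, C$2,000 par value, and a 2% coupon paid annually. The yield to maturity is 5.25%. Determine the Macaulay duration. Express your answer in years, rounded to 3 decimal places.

6.548 years

Periodic yield y = 0.0525. Discount each cash flow and weight by its year:
  t   CF        PV=CF/(1+0.0525)^t    t·PV
  1        40.00        38.0048        38.0048
  2        40.00        36.1090        72.2181
  3        40.00        34.3079       102.9236
  4        40.00        32.5965       130.3862
  5        40.00        30.9706       154.8529
  6        40.00        29.4257       176.5544
  7     2,040.00     1,425.8552     9,980.9867
  Σ                  1,627.2698    10,655.9266
Price P = Σ PV = 1,627.2698.
Macaulay duration = Σ(t·PV) / P = 10,655.9266 / 1,627.2698 = 6.54835 years.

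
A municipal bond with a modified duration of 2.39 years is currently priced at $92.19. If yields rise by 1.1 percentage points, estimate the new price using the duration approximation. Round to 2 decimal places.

$89.77

Duration approximation: ΔP/P ≈ -D_mod · Δy = -2.39 × (+0.011) = -0.026290.
New price ≈ 92.19 × (1 - 0.026290) = 89.7663249.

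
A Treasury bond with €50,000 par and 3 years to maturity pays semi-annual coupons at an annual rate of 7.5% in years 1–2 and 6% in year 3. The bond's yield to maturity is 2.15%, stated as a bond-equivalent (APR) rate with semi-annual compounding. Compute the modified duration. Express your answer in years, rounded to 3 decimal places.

Periodic yield y = 0.01075. First find Macaulay duration:
  t   CF        PV=CF/(1+0.01075)^t    t·PV
  1     1,875.00     1,855.0581     1,855.0581
  2     1,875.00     1,835.3283     3,670.6567
  3     1,875.00     1,815.8084     5,447.4252
  4     1,875.00     1,796.4961     7,185.9843
  5     1,500.00     1,421.9113     7,109.5566
  6    51,500.00    48,299.7329   289,798.3973
  Σ                 57,024.3352   315,067.0782
P = 57,024.3352; Macaulay duration = 315,067.0782 / 57,024.3352 = 5.52513 half-year periods = 2.76257 years.
Modified duration = D_Mac / (1 + y) = 2.76257 / 1.01075 = 2.73319 years.

2.733 years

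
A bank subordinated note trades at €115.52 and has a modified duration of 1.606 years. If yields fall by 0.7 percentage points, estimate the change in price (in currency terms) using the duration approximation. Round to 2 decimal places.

Duration approximation: ΔP/P ≈ -D_mod · Δy = -1.606 × (-0.007) = +0.011242.
ΔP ≈ 115.52 × (+0.011242) = +1.29867584.

+€1.30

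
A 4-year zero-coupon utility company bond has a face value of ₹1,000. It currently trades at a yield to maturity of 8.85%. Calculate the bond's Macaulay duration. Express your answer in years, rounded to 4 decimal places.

A zero-coupon bond has a single cash flow at maturity, so its Macaulay duration equals its maturity: 4 years.

4.0000 years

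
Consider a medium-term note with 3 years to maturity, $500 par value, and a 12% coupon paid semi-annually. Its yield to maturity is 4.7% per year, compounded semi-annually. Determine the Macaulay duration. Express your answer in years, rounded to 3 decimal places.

2.645 years

Periodic yield y = 0.0235. Discount each cash flow and weight by its period:
  t   CF        PV=CF/(1+0.0235)^t    t·PV
  1        30.00        29.3112        29.3112
  2        30.00        28.6382        57.2764
  3        30.00        27.9806        83.9419
  4        30.00        27.3382       109.3528
  5        30.00        26.7105       133.5525
  6       530.00       461.0508     2,766.3048
  Σ                    601.0295     3,179.7396
Price P = Σ PV = 601.0295.
Macaulay duration = Σ(t·PV) / P = 3,179.7396 / 601.0295 = 5.29049 half-year periods.
In years: 5.29049 / 2 = 2.64524 years.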